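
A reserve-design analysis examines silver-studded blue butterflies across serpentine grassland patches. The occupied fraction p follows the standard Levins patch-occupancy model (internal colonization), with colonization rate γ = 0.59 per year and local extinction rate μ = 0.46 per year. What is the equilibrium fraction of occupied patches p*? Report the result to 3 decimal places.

0.220

At equilibrium, colonization balances extinction: γ·p*·(1−p*) = μ·p*.
So p* = 1 − μ/γ = 1 − 0.46/0.59 = 1 − 0.7797 = 0.2203.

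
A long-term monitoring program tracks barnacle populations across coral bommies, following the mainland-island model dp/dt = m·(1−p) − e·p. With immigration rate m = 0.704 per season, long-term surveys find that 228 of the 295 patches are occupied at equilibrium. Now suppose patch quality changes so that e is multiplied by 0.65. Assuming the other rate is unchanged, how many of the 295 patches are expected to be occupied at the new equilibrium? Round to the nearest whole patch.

Observed p* = 228/295 = 0.77288.
Balance m(1−p*) = e·p* gives e = m(1−p*)/p* = 0.704×0.22712/0.77288 = 0.20688.
New p* = m/(m+e) = 0.70400/(0.70400+0.13447) = 0.83962.
Expected occupied = 295 × 0.83962 = 247.69 ≈ 248.

248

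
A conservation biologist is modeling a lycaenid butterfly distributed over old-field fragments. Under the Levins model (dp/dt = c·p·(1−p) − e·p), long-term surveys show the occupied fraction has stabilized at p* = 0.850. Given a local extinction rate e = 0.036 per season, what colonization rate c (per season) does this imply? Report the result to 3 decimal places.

0.240

At equilibrium c(1−p*) = e, so c = e/(1−p*).
c = 0.036/(1 − 0.850) = 0.036/0.1500 = 0.2400.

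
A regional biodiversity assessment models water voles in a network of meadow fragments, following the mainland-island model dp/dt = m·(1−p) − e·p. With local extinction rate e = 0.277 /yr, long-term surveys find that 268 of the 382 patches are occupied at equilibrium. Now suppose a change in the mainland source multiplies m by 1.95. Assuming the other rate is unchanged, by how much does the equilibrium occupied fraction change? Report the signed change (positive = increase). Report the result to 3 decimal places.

0.119

Observed p* = 268/382 = 0.70157.
Balance m(1−p*) = e·p* gives m = e·p*/(1−p*) = 0.277×0.70157/0.29843 = 0.65119.
New p* = m/(m+e) = 1.26982/(1.26982+0.27700) = 0.82092.
Δp* = 0.82092 − 0.70157 = +0.11935.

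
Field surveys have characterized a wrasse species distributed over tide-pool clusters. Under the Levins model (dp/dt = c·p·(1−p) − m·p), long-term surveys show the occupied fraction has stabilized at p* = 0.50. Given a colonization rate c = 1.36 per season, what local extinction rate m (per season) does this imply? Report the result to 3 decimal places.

0.680

At equilibrium c(1−p*) = m.
m = 1.36 × (1 − 0.50) = 1.36 × 0.5000 = 0.6800.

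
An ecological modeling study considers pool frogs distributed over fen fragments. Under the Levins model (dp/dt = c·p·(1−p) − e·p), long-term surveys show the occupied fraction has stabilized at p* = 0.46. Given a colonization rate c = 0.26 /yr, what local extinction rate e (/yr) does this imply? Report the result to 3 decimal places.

0.140

At equilibrium c(1−p*) = e.
e = 0.26 × (1 − 0.46) = 0.26 × 0.5400 = 0.1404.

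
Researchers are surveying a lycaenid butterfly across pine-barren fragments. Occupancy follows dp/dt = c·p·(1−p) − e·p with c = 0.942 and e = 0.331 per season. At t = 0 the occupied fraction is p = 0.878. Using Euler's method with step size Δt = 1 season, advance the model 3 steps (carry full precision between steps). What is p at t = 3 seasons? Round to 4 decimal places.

0.6539

Update rule: p ← p + [c·p·(1−p) − e·p]·Δt with Δt = 1.
p: 0.87800 → 0.68829  (Δp = -0.18971)
p: 0.68829 → 0.66257  (Δp = -0.02572)
p: 0.66257 → 0.65386  (Δp = -0.00871)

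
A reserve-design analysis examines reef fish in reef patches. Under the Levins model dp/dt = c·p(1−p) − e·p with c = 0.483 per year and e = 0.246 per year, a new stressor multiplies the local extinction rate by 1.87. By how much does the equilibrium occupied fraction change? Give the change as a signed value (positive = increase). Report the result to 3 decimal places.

Before: p* = 1 − 0.246/0.483 = 0.4907.
After the change, c = 0.483, e = 0.46002, so p* = 1 − 0.46002/0.483 = 0.0476.
Δp* = 0.0476 − 0.4907 = -0.4431.

-0.443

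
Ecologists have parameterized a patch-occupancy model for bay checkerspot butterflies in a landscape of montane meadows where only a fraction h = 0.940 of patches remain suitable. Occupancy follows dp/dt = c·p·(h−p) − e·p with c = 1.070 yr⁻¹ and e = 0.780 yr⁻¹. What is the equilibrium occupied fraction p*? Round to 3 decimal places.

Setting dp/dt = 0 and dividing by p* gives c·(h−p*) = e.
So p* = h − e/c = 0.940 − 0.780/1.070 = 0.940 − 0.7290 = 0.2110.

0.211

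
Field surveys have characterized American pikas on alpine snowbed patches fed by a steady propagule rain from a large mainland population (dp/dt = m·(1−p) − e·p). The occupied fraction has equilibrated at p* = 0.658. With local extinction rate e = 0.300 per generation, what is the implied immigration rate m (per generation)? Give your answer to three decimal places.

At equilibrium m(1−p*) = e·p*, so m = e·p*/(1−p*).
m = 0.300 × 0.658 / 0.3420 = 0.1974/0.3420 = 0.5772.

0.577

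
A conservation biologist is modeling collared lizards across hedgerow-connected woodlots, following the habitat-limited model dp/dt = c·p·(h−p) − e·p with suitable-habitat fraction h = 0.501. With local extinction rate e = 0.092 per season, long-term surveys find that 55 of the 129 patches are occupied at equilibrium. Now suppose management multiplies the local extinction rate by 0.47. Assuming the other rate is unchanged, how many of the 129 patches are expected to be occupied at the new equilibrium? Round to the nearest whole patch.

60

Observed p* = 55/129 = 0.42636.
Balance c(h−p*) = e gives c = e/(0.501 − 0.42636) = 0.092/0.07464 = 1.23258.
New p* = 0.501 − e/c = 0.501 − 0.04324/1.23258 = 0.46592.
Expected occupied = 129 × 0.46592 = 60.10 ≈ 60.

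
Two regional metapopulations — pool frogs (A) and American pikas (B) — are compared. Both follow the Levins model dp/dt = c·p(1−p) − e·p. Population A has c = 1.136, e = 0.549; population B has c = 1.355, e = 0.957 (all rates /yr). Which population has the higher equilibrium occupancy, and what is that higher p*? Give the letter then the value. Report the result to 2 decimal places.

A: p*_A = 1 − 0.549/1.136 = 0.5167.
B: p*_B = 1 − 0.957/1.355 = 0.2937.
A is higher at 0.5167.

A, 0.52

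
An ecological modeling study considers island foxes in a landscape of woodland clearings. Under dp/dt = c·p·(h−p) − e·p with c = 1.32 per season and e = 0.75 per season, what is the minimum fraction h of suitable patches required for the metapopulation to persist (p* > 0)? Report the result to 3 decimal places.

p* = h − e/c is positive only when h > e/c.
h_min = e/c = 0.75/1.32 = 0.5682.

0.568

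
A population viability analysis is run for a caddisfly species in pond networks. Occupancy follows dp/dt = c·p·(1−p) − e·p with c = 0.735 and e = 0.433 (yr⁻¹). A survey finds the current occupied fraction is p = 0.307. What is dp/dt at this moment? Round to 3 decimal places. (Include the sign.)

Colonization term: c·p·(1−p) = 0.735×0.307×0.6930 = 0.15637.
Extinction term: e·p = 0.13293.
dp/dt = 0.15637 − 0.13293 = 0.02344.

0.023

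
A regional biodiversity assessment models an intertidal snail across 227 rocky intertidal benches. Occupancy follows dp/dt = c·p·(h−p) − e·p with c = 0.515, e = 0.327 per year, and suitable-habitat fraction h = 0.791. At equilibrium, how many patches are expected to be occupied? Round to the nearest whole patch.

p* = h − e/c = 0.791 − 0.6350 = 0.1560.
Expected occupied patches = N × p* = 227 × 0.1560 = 35.42 ≈ 35.

35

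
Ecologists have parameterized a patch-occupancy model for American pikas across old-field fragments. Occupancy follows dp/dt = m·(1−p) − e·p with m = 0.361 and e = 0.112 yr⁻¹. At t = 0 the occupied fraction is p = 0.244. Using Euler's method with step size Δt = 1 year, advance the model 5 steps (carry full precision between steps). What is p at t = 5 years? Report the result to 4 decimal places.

Update rule: p ← p + [m·(1−p) − e·p]·Δt with Δt = 1.
p: 0.24400 → 0.48959  (Δp = +0.24559)
p: 0.48959 → 0.61901  (Δp = +0.12942)
p: 0.61901 → 0.68722  (Δp = +0.06821)
p: 0.68722 → 0.72316  (Δp = +0.03595)
p: 0.72316 → 0.74211  (Δp = +0.01894)

0.7421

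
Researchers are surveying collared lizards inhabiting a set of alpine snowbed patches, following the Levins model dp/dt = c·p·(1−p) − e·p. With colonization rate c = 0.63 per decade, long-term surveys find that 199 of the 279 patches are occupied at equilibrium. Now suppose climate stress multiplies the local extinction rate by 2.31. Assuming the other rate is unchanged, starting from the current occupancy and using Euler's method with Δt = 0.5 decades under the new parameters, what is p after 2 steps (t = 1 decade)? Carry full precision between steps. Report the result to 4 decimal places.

Observed p* = 199/279 = 0.71326.
Balance c(1−p*) = e gives e = 0.63×(1 − 0.71326) = 0.18065.
Starting from p₀ = 0.71326; update p ← p + (dp/dt)·Δt with the new parameters.
p: 0.71326 → 0.62887  (Δp = -0.08439)
p: 0.62887 → 0.57118  (Δp = -0.05769)

0.5712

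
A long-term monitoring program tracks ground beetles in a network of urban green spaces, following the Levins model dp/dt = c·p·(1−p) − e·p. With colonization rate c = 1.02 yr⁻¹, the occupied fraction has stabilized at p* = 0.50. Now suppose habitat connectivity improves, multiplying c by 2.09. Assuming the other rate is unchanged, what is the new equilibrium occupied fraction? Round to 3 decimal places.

0.761

Balance c(1−p*) = e gives e = 1.02×(1 − 0.50000) = 0.51000.
New p* = 1 − e/c = 1 − 0.51000/2.13180 = 0.76077.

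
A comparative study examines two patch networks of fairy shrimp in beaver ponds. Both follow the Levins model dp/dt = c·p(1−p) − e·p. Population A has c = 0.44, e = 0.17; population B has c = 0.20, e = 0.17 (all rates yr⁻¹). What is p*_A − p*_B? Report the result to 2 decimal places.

0.46

A: p*_A = 1 − 0.17/0.44 = 0.6136.
B: p*_B = 1 − 0.17/0.20 = 0.1500.
p*_A − p*_B = 0.6136 − 0.1500 = 0.4636.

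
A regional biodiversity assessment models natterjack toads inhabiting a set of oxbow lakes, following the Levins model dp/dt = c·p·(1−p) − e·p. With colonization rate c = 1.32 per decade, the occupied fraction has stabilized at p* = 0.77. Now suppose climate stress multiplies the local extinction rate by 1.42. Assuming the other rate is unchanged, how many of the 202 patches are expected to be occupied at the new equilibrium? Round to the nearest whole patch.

Balance c(1−p*) = e gives e = 1.32×(1 − 0.77000) = 0.30360.
New p* = 1 − e/c = 1 − 0.43111/1.32000 = 0.67340.
Expected occupied = 202 × 0.67340 = 136.03 ≈ 136.

136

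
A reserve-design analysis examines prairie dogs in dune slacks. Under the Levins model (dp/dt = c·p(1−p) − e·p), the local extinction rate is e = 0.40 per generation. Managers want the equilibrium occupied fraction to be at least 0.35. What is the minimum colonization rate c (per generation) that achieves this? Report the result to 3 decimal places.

p* = 1 − e/c ≥ 0.35 requires e/c ≤ 0.6500, i.e. c ≥ e/0.6500.
c_min = 0.40/0.6500 = 0.6154.

0.615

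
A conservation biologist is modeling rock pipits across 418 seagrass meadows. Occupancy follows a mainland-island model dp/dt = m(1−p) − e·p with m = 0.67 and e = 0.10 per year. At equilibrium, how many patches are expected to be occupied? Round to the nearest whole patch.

364

p* = m/(m+e) = 0.67/0.7700 = 0.8701.
Expected occupied patches = N × p* = 418 × 0.8701 = 363.71 ≈ 364.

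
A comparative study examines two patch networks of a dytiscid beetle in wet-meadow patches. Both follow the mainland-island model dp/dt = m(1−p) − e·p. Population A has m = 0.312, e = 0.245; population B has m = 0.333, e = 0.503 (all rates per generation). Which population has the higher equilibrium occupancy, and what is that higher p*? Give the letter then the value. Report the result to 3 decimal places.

A, 0.560

A: p*_A = m/(m+e) = 0.312/0.5570 = 0.5601.
B: p*_B = 0.333/0.8360 = 0.3983.
A is higher at 0.5601.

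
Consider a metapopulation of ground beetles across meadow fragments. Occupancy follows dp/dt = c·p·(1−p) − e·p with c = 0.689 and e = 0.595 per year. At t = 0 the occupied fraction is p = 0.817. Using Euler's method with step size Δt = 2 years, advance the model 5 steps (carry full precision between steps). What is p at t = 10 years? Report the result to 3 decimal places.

0.076

Update rule: p ← p + [c·p·(1−p) − e·p]·Δt with Δt = 2.
p: 0.81700 → 0.05080  (Δp = -0.76620)
p: 0.05080 → 0.05679  (Δp = +0.00599)
p: 0.05679 → 0.06302  (Δp = +0.00623)
p: 0.06302 → 0.06940  (Δp = +0.00638)
p: 0.06940 → 0.07581  (Δp = +0.00641)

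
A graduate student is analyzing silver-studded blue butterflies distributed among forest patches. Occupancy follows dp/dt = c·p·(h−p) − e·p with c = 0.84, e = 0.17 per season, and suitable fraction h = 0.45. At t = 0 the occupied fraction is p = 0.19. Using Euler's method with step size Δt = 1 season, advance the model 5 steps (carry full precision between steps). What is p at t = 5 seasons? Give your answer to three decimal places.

Update rule: p ← p + [c·p·(h−p) − e·p]·Δt with Δt = 1.
p: 0.19000 → 0.19920  (Δp = +0.00920)
p: 0.19920 → 0.20730  (Δp = +0.00810)
p: 0.20730 → 0.21432  (Δp = +0.00702)
p: 0.21432 → 0.22031  (Δp = +0.00599)
p: 0.22031 → 0.22537  (Δp = +0.00505)

0.225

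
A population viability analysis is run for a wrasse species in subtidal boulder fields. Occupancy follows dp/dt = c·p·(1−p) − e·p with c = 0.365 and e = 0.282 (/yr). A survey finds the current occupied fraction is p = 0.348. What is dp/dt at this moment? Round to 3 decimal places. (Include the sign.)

Colonization term: c·p·(1−p) = 0.365×0.348×0.6520 = 0.08282.
Extinction term: e·p = 0.09814.
dp/dt = 0.08282 − 0.09814 = -0.01532.

-0.015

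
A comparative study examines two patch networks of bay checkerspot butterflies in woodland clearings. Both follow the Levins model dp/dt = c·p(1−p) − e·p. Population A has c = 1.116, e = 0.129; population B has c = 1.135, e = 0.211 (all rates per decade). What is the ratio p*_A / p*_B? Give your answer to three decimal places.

A: p*_A = 1 − 0.129/1.116 = 0.8844.
B: p*_B = 1 − 0.211/1.135 = 0.8141.
p*_A / p*_B = 0.8844/0.8141 = 1.0864.

1.086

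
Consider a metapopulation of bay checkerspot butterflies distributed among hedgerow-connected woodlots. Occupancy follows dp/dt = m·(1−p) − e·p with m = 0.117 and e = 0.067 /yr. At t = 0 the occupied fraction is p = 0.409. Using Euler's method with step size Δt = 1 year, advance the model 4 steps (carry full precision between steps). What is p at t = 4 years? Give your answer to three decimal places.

0.535

Update rule: p ← p + [m·(1−p) − e·p]·Δt with Δt = 1.
  1  |  dp/dt·Δt = +0.041744  |  p_1 = 0.450744
  2  |  dp/dt·Δt = +0.034063  |  p_2 = 0.484807
  3  |  dp/dt·Δt = +0.027795  |  p_3 = 0.512603
  4  |  dp/dt·Δt = +0.022681  |  p_4 = 0.535284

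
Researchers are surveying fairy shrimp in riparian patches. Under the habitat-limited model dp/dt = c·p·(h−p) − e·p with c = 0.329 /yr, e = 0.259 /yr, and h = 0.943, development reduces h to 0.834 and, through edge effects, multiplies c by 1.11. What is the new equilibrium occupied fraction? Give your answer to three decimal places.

0.125

Before: p* = h − e/c = 0.943 − 0.259/0.329 = 0.943 − 0.7872 = 0.1558.
After: c = 0.36519, e = 0.259, h = 0.834; p* = 0.834 − 0.259/0.36519 = 0.1248.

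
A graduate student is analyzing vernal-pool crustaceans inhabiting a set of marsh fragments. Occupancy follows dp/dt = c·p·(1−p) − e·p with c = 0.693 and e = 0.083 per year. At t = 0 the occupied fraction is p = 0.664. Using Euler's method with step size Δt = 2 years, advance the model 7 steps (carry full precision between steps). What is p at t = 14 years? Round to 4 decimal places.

Update rule: p ← p + [c·p·(1−p) − e·p]·Δt with Δt = 2.
t = 2: p = 0.66400 + (+0.19900) = 0.86300
t = 4: p = 0.86300 + (+0.02061) = 0.88361
t = 6: p = 0.88361 + (-0.00414) = 0.87947
t = 8: p = 0.87947 + (+0.00093) = 0.88040
t = 10: p = 0.88040 + (-0.00020) = 0.88019
t = 12: p = 0.88019 + (+0.00004) = 0.88024
t = 14: p = 0.88024 + (-0.00001) = 0.88023

0.8802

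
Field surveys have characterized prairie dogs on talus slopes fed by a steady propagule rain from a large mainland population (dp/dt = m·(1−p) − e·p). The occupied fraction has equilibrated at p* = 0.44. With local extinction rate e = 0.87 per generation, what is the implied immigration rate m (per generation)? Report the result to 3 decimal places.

0.684

At equilibrium m(1−p*) = e·p*, so m = e·p*/(1−p*).
m = 0.87 × 0.44 / 0.5600 = 0.3828/0.5600 = 0.6836.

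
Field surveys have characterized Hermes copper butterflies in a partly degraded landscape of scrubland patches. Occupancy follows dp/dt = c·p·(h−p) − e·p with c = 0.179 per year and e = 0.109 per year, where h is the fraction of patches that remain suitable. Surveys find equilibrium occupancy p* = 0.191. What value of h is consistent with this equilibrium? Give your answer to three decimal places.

0.800

At equilibrium c(h−p*) = e, so h = p* + e/c.
h = 0.191 + 0.109/0.179 = 0.191 + 0.6089 = 0.7999.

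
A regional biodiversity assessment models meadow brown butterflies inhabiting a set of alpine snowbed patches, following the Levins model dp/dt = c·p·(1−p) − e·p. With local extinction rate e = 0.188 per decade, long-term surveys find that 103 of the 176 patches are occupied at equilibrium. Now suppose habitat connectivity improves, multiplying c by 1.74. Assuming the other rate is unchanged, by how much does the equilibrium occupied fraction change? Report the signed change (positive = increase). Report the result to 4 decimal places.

0.1764

Observed p* = 103/176 = 0.58523.
Balance c(1−p*) = e gives c = e/(1 − 0.58523) = 0.188/0.41477 = 0.45326.
New p* = 1 − e/c = 1 − 0.18800/0.78867 = 0.76162.
Δp* = 0.76162 − 0.58523 = +0.17639.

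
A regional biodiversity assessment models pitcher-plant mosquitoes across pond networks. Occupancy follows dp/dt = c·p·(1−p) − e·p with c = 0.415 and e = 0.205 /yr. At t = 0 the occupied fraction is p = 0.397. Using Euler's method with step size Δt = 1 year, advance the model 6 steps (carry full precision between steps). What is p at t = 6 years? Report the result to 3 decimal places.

0.473

Update rule: p ← p + [c·p·(1−p) − e·p]·Δt with Δt = 1.
t = 1: p = 0.39700 + (+0.01796) = 0.41496
t = 2: p = 0.41496 + (+0.01568) = 0.43064
t = 3: p = 0.43064 + (+0.01347) = 0.44412
t = 4: p = 0.44412 + (+0.01141) = 0.45553
t = 5: p = 0.45553 + (+0.00955) = 0.46507
t = 6: p = 0.46507 + (+0.00790) = 0.47298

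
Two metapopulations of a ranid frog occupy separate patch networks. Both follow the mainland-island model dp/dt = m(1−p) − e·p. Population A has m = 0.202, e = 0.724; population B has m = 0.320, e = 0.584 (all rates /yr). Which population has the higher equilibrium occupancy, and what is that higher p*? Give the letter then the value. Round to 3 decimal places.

A: p*_A = m/(m+e) = 0.202/0.9260 = 0.2181.
B: p*_B = 0.320/0.9040 = 0.3540.
B is higher at 0.3540.

B, 0.354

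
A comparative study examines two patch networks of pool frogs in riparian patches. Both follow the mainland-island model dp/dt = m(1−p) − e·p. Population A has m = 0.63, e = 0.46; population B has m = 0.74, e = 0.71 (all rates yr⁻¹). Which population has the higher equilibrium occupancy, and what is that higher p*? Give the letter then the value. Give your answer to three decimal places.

A, 0.578

A: p*_A = m/(m+e) = 0.63/1.0900 = 0.5780.
B: p*_B = 0.74/1.4500 = 0.5103.
A is higher at 0.5780.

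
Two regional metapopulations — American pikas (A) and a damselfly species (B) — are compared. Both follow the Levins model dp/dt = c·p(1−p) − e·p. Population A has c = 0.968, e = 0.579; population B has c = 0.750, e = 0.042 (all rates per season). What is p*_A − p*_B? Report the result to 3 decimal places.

-0.542

A: p*_A = 1 − 0.579/0.968 = 0.4019.
B: p*_B = 1 − 0.042/0.750 = 0.9440.
p*_A − p*_B = 0.4019 − 0.9440 = -0.5421.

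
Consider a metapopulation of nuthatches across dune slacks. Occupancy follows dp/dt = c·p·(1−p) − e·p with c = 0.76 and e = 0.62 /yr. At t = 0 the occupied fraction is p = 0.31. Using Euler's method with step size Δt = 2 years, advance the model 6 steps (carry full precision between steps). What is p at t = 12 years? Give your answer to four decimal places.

Update rule: p ← p + [c·p·(1−p) − e·p]·Δt with Δt = 2.
step 1: Δp = -0.05927, p = 0.25073
step 2: Δp = -0.02535, p = 0.22538
step 3: Δp = -0.01410, p = 0.21127
step 4: Δp = -0.00869, p = 0.20258
step 5: Δp = -0.00566, p = 0.19693
step 6: Δp = -0.00381, p = 0.19312

0.1931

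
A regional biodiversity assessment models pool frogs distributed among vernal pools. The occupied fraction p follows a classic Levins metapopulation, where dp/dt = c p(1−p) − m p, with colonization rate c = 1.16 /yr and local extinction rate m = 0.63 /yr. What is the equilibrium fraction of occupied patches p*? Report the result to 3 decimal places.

0.457

At equilibrium, colonization balances extinction: c·p*·(1−p*) = m·p*.
So p* = 1 − m/c = 1 − 0.63/1.16 = 1 − 0.5431 = 0.4569.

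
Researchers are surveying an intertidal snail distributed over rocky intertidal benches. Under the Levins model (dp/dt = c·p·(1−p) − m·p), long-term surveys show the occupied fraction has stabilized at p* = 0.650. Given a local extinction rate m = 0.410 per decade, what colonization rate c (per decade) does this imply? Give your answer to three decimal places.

1.171

At equilibrium c(1−p*) = m, so c = m/(1−p*).
c = 0.410/(1 − 0.650) = 0.410/0.3500 = 1.1714.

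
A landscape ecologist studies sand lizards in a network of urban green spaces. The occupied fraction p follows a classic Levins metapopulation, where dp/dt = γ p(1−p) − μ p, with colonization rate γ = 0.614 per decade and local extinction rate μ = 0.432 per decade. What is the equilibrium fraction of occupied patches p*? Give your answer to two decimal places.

0.30

Setting dp/dt = 0 and dividing through by p* gives γ·(1−p*) = μ.
So p* = 1 − μ/γ = 1 − 0.432/0.614 = 1 − 0.7036 = 0.2964.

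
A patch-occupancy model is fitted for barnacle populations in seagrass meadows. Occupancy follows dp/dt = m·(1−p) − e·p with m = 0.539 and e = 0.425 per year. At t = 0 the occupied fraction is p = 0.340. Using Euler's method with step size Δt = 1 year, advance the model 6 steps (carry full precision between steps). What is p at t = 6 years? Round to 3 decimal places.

0.559

Update rule: p ← p + [m·(1−p) − e·p]·Δt with Δt = 1.
p: 0.34000 → 0.55124  (Δp = +0.21124)
p: 0.55124 → 0.55884  (Δp = +0.00760)
p: 0.55884 → 0.55912  (Δp = +0.00027)
p: 0.55912 → 0.55913  (Δp = +0.00001)
p: 0.55913 → 0.55913  (Δp = +0.00000)
p: 0.55913 → 0.55913  (Δp = +0.00000)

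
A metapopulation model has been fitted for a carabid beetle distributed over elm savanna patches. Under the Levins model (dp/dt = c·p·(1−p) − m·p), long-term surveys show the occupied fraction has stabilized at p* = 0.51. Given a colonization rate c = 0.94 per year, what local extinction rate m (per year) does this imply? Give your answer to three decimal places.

At equilibrium c(1−p*) = m.
m = 0.94 × (1 − 0.51) = 0.94 × 0.4900 = 0.4606.

0.461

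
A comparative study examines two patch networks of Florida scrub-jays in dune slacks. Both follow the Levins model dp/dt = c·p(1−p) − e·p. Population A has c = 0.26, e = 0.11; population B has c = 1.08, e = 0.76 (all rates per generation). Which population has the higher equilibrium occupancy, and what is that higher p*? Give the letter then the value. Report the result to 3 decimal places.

A, 0.577

A: p*_A = 1 − 0.11/0.26 = 0.5769.
B: p*_B = 1 − 0.76/1.08 = 0.2963.
A is higher at 0.5769.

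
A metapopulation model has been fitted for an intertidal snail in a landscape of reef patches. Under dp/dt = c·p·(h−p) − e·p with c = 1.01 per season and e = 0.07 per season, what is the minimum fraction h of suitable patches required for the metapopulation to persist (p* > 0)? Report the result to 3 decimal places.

0.069

p* = h − e/c is positive only when h > e/c.
h_min = e/c = 0.07/1.01 = 0.0693.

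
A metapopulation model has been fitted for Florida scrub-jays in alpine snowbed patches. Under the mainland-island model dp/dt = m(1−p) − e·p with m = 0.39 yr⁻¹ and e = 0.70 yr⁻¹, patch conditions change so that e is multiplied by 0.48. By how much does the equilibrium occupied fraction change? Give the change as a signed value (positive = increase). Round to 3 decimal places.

0.179

Before: p* = 0.39/(0.39+0.70) = 0.3578.
After: m = 0.39, e = 0.336; p* = 0.39/0.7260 = 0.5372.
Δp* = 0.5372 − 0.3578 = +0.1794.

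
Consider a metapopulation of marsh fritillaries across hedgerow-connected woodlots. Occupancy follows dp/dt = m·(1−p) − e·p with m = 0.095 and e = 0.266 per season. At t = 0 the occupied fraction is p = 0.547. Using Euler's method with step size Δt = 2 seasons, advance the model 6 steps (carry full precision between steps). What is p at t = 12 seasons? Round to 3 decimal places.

0.263

Update rule: p ← p + [m·(1−p) − e·p]·Δt with Δt = 2.
  1  |  dp/dt·Δt = -0.204934  |  p_1 = 0.342066
  2  |  dp/dt·Δt = -0.056972  |  p_2 = 0.285094
  3  |  dp/dt·Δt = -0.015838  |  p_3 = 0.269256
  4  |  dp/dt·Δt = -0.004403  |  p_4 = 0.264853
  5  |  dp/dt·Δt = -0.001224  |  p_5 = 0.263629
  6  |  dp/dt·Δt = -0.000340  |  p_6 = 0.263289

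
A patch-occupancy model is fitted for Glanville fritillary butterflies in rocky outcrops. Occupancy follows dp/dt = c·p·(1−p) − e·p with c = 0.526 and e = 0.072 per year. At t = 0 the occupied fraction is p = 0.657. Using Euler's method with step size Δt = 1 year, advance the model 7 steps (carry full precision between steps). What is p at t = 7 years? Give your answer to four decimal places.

0.8583

Update rule: p ← p + [c·p·(1−p) − e·p]·Δt with Δt = 1.
  1  |  dp/dt·Δt = +0.071231  |  p_1 = 0.728231
  2  |  dp/dt·Δt = +0.051668  |  p_2 = 0.779899
  3  |  dp/dt·Δt = +0.034139  |  p_3 = 0.814038
  4  |  dp/dt·Δt = +0.021015  |  p_4 = 0.835053
  5  |  dp/dt·Δt = +0.012327  |  p_5 = 0.847380
  6  |  dp/dt·Δt = +0.007015  |  p_6 = 0.854395
  7  |  dp/dt·Δt = +0.003920  |  p_7 = 0.858315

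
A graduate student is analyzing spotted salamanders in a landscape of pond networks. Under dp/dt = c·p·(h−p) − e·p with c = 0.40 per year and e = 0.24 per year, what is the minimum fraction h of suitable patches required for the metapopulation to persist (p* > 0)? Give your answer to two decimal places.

p* = h − e/c is positive only when h > e/c.
h_min = e/c = 0.24/0.40 = 0.6000.

0.60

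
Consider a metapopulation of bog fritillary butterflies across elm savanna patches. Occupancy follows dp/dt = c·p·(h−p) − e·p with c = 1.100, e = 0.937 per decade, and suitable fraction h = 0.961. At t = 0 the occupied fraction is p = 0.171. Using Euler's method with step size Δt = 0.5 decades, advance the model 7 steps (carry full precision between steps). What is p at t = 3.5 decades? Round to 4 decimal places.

0.1421

Update rule: p ← p + [c·p·(h−p) − e·p]·Δt with Δt = 0.5.
  1  |  dp/dt·Δt = -0.005814  |  p_1 = 0.165186
  2  |  dp/dt·Δt = -0.005088  |  p_2 = 0.160098
  3  |  dp/dt·Δt = -0.004483  |  p_3 = 0.155615
  4  |  dp/dt·Δt = -0.003974  |  p_4 = 0.151640
  5  |  dp/dt·Δt = -0.003541  |  p_5 = 0.148099
  6  |  dp/dt·Δt = -0.003170  |  p_6 = 0.144929
  7  |  dp/dt·Δt = -0.002849  |  p_7 = 0.142080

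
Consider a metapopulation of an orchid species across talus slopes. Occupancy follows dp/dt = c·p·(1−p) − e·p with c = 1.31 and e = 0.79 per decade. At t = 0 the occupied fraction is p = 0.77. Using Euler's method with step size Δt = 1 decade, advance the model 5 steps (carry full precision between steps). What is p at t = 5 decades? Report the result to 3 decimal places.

0.397

Update rule: p ← p + [c·p·(1−p) − e·p]·Δt with Δt = 1.
p: 0.77000 → 0.39370  (Δp = -0.37630)
p: 0.39370 → 0.39537  (Δp = +0.00167)
p: 0.39537 → 0.39619  (Δp = +0.00081)
p: 0.39619 → 0.39658  (Δp = +0.00039)
p: 0.39658 → 0.39677  (Δp = +0.00019)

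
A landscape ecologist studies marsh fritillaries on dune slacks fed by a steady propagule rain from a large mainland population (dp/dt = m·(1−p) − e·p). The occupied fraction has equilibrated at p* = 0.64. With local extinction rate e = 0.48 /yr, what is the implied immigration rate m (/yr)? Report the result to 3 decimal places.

0.853

At equilibrium m(1−p*) = e·p*, so m = e·p*/(1−p*).
m = 0.48 × 0.64 / 0.3600 = 0.3072/0.3600 = 0.8533.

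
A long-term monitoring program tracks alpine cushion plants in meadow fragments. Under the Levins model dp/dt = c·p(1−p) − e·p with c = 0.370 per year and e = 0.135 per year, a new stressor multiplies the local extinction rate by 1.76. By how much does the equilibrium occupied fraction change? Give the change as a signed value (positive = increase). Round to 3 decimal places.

-0.277

Before: p* = 1 − 0.135/0.370 = 0.6351.
After the change, c = 0.37, e = 0.2376, so p* = 1 − 0.2376/0.37 = 0.3578.
Δp* = 0.3578 − 0.6351 = -0.2773.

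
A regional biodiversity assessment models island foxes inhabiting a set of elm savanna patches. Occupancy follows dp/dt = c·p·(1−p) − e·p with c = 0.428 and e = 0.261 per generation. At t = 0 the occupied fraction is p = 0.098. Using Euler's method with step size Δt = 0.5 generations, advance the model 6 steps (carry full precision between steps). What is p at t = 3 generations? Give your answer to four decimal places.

Update rule: p ← p + [c·p·(1−p) − e·p]·Δt with Δt = 0.5.
  1  |  dp/dt·Δt = +0.006128  |  p_1 = 0.104128
  2  |  dp/dt·Δt = +0.006374  |  p_2 = 0.110502
  3  |  dp/dt·Δt = +0.006614  |  p_3 = 0.117116
  4  |  dp/dt·Δt = +0.006844  |  p_4 = 0.123960
  5  |  dp/dt·Δt = +0.007062  |  p_5 = 0.131022
  6  |  dp/dt·Δt = +0.007267  |  p_6 = 0.138289

0.1383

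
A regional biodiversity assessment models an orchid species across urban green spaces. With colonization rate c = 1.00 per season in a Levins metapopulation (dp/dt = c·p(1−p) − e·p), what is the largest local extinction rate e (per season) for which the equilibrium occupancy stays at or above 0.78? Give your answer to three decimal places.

1 − e/c ≥ 0.78 ⇒ e ≤ c(1 − 0.78) = 1.00 × 0.2200.
e_max = 0.2200.

0.220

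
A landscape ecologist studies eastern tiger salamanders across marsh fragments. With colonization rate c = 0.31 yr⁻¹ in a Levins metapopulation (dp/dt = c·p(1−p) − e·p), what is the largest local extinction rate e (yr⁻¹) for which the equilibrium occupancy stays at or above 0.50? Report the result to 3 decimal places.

0.155

1 − e/c ≥ 0.50 ⇒ e ≤ c(1 − 0.50) = 0.31 × 0.5000.
e_max = 0.1550.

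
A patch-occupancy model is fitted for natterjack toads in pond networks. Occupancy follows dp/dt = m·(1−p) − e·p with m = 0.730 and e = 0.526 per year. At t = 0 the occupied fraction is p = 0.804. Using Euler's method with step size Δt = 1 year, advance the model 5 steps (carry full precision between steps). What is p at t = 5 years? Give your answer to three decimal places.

0.581

Update rule: p ← p + [m·(1−p) − e·p]·Δt with Δt = 1.
step 1: Δp = -0.27982, p = 0.52418
step 2: Δp = +0.07163, p = 0.59581
step 3: Δp = -0.01834, p = 0.57747
step 4: Δp = +0.00469, p = 0.58217
step 5: Δp = -0.00120, p = 0.58097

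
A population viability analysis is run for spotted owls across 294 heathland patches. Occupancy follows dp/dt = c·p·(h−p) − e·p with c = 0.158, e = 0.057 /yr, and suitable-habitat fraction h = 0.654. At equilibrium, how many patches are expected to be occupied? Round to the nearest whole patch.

86

p* = h − e/c = 0.654 − 0.3608 = 0.2932.
Expected occupied patches = N × p* = 294 × 0.2932 = 86.21 ≈ 86.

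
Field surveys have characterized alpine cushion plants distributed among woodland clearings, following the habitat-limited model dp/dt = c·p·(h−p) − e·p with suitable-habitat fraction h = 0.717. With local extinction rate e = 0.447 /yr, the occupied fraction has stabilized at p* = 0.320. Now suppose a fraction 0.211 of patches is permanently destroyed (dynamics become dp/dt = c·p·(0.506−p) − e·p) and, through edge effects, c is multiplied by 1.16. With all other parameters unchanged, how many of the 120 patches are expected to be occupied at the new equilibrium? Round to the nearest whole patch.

20

Balance c(h−p*) = e gives c = e/(0.717 − 0.32000) = 0.447/0.39700 = 1.12594.
New p* = 0.506 − e/c = 0.506 − 0.44700/1.30609 = 0.16376.
Expected occupied = 120 × 0.16376 = 19.65 ≈ 20.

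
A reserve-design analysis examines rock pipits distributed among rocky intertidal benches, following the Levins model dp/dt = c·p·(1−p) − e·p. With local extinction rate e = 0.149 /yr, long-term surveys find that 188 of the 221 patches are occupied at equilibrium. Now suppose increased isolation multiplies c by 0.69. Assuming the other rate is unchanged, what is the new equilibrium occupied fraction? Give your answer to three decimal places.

Observed p* = 188/221 = 0.85068.
Balance c(1−p*) = e gives c = e/(1 − 0.85068) = 0.149/0.14932 = 0.99786.
New p* = 1 − e/c = 1 − 0.14900/0.68852 = 0.78359.

0.784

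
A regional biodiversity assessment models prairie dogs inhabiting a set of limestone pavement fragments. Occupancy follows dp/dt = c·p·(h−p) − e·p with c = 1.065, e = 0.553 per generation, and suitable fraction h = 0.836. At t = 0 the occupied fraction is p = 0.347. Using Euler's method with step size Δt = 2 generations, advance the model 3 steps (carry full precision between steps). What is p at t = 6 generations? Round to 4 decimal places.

0.3175

Update rule: p ← p + [c·p·(h−p) − e·p]·Δt with Δt = 2.
p: 0.34700 → 0.32464  (Δp = -0.02236)
p: 0.32464 → 0.31919  (Δp = -0.00546)
p: 0.31919 → 0.31753  (Δp = -0.00166)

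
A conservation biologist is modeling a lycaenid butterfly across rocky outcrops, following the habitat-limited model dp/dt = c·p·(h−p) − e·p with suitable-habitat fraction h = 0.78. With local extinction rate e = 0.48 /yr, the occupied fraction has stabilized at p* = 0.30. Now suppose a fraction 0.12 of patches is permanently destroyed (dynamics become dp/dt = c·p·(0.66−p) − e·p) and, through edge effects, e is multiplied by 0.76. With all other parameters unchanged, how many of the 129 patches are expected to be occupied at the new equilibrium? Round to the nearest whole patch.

Balance c(h−p*) = e gives c = e/(0.78 − 0.30000) = 0.48/0.48000 = 1.00000.
New p* = 0.66 − e/c = 0.66 − 0.36480/1.00000 = 0.29520.
Expected occupied = 129 × 0.29520 = 38.08 ≈ 38.

38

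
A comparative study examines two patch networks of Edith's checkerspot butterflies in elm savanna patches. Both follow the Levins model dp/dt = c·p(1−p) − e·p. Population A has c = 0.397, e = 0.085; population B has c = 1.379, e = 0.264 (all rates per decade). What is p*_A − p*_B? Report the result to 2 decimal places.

A: p*_A = 1 − 0.085/0.397 = 0.7859.
B: p*_B = 1 − 0.264/1.379 = 0.8086.
p*_A − p*_B = 0.7859 − 0.8086 = -0.0227.

-0.02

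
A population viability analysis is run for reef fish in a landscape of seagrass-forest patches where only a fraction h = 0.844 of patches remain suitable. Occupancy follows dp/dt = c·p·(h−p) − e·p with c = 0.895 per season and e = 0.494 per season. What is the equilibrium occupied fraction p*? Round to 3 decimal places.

Setting dp/dt = 0 and dividing by p* gives c·(h−p*) = e.
So p* = h − e/c = 0.844 − 0.494/0.895 = 0.844 − 0.5520 = 0.2920.

0.292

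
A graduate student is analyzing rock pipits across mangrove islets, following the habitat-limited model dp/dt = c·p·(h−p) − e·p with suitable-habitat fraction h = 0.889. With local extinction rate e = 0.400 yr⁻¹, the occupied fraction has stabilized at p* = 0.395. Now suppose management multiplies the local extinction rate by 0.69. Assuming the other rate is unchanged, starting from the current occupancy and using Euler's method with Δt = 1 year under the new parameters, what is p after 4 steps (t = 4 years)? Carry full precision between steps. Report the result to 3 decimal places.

0.524

Balance c(h−p*) = e gives c = e/(0.889 − 0.39500) = 0.400/0.49400 = 0.80972.
Starting from p₀ = 0.39500; update p ← p + (dp/dt)·Δt with the new parameters.
p: 0.39500 → 0.44398  (Δp = +0.04898)
p: 0.44398 → 0.48143  (Δp = +0.03745)
p: 0.48143 → 0.50743  (Δp = +0.02601)
p: 0.50743 → 0.52416  (Δp = +0.01673)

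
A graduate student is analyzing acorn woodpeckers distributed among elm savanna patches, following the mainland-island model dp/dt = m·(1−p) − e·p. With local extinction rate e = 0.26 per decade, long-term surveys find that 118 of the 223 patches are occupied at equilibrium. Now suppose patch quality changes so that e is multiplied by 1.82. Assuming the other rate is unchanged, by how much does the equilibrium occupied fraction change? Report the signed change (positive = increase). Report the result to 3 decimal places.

Observed p* = 118/223 = 0.52915.
Balance m(1−p*) = e·p* gives m = e·p*/(1−p*) = 0.26×0.52915/0.47085 = 0.29219.
New p* = m/(m+e) = 0.29219/(0.29219+0.47320) = 0.38175.
Δp* = 0.38175 − 0.52915 = -0.14740.

-0.147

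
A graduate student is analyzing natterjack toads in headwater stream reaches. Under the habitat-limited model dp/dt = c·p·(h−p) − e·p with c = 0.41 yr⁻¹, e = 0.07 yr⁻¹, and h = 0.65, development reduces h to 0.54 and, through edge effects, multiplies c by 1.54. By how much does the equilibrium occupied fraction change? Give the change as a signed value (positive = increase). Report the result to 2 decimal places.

-0.05

Before: p* = h − e/c = 0.65 − 0.07/0.41 = 0.65 − 0.1707 = 0.4793.
After: c = 0.6314, e = 0.07, h = 0.54; p* = 0.54 − 0.07/0.6314 = 0.4291.
Δp* = 0.4291 − 0.4793 = -0.0501.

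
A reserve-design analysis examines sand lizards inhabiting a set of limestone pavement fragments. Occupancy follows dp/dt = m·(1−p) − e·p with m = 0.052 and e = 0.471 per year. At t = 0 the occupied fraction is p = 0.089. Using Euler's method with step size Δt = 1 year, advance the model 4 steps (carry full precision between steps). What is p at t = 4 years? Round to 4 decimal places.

0.0989

Update rule: p ← p + [m·(1−p) − e·p]·Δt with Δt = 1.
p: 0.08900 → 0.09445  (Δp = +0.00545)
p: 0.09445 → 0.09705  (Δp = +0.00260)
p: 0.09705 → 0.09829  (Δp = +0.00124)
p: 0.09829 → 0.09889  (Δp = +0.00059)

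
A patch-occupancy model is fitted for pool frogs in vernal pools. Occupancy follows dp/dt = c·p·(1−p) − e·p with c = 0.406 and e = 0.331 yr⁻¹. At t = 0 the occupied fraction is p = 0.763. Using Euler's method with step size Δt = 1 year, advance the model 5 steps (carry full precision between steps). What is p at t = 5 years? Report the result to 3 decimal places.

0.355

Update rule: p ← p + [c·p·(1−p) − e·p]·Δt with Δt = 1.
  1  |  dp/dt·Δt = -0.179136  |  p_1 = 0.583864
  2  |  dp/dt·Δt = -0.094615  |  p_2 = 0.489250
  3  |  dp/dt·Δt = -0.060489  |  p_3 = 0.428761
  4  |  dp/dt·Δt = -0.042480  |  p_4 = 0.386281
  5  |  dp/dt·Δt = -0.031609  |  p_5 = 0.354671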